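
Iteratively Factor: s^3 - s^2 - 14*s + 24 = (s + 4)*(s^2 - 5*s + 6) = (s - 3)*(s + 4)*(s - 2)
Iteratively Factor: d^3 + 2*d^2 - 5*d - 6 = (d + 3)*(d^2 - d - 2) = (d + 1)*(d + 3)*(d - 2)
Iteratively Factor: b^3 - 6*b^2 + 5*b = (b)*(b^2 - 6*b + 5) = b*(b - 1)*(b - 5)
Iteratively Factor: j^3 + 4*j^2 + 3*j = (j)*(j^2 + 4*j + 3) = j*(j + 3)*(j + 1)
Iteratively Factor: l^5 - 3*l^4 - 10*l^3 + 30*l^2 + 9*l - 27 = (l - 3)*(l^4 - 10*l^2 + 9) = (l - 3)*(l + 3)*(l^3 - 3*l^2 - l + 3) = (l - 3)*(l + 1)*(l + 3)*(l^2 - 4*l + 3) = (l - 3)*(l - 1)*(l + 1)*(l + 3)*(l - 3)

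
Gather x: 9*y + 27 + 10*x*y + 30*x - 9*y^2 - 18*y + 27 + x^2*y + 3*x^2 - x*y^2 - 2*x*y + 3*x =x^2*(y + 3) + x*(-y^2 + 8*y + 33) - 9*y^2 - 9*y + 54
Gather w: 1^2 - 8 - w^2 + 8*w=-w^2 + 8*w - 7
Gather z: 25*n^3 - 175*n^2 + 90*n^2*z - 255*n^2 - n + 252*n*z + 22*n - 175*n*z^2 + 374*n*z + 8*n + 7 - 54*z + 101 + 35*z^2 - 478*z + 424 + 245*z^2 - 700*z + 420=25*n^3 - 430*n^2 + 29*n + z^2*(280 - 175*n) + z*(90*n^2 + 626*n - 1232) + 952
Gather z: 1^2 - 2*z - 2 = -2*z - 1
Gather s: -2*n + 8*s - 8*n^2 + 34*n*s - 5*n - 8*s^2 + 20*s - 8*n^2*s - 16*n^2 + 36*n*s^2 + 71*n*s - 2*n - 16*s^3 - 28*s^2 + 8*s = -24*n^2 - 9*n - 16*s^3 + s^2*(36*n - 36) + s*(-8*n^2 + 105*n + 36)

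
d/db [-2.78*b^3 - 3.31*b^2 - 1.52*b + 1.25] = -8.34*b^2 - 6.62*b - 1.52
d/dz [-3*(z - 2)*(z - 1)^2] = 3*(5 - 3*z)*(z - 1)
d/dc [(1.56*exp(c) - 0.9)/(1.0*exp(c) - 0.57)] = 0.0108*exp(c)/(1.0*exp(c) - 0.57)^2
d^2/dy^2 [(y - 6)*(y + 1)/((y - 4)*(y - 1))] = 60*(-y^2 + 5*y - 7)/(y^6 - 15*y^5 + 87*y^4 - 245*y^3 + 348*y^2 - 240*y + 64)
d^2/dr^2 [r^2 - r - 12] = 2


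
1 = 1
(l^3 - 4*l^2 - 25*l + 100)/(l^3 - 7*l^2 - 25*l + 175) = (l - 4)/(l - 7)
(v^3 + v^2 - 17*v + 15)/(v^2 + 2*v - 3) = (v^2 + 2*v - 15)/(v + 3)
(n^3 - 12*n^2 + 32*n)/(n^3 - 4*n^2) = (n - 8)/n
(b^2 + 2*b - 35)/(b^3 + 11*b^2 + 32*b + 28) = (b - 5)/(b^2 + 4*b + 4)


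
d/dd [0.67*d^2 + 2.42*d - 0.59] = 1.34*d + 2.42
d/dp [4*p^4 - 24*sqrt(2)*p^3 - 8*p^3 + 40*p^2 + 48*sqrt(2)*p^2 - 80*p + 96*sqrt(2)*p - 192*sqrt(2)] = 16*p^3 - 72*sqrt(2)*p^2 - 24*p^2 + 80*p + 96*sqrt(2)*p - 80 + 96*sqrt(2)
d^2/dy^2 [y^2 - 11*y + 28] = 2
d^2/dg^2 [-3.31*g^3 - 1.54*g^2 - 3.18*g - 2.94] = -19.86*g - 3.08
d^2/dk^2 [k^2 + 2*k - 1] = 2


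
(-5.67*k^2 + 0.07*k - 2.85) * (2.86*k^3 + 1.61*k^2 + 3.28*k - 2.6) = -16.2162*k^5 - 8.9285*k^4 - 26.6359*k^3 + 10.3831*k^2 - 9.53*k + 7.41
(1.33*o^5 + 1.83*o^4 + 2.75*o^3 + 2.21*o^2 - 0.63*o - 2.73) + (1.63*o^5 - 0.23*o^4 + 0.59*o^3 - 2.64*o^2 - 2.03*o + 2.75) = 2.96*o^5 + 1.6*o^4 + 3.34*o^3 - 0.43*o^2 - 2.66*o + 0.02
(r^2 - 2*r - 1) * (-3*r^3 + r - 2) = -3*r^5 + 6*r^4 + 4*r^3 - 4*r^2 + 3*r + 2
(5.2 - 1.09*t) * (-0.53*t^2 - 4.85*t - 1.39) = 0.5777*t^3 + 2.5305*t^2 - 23.7049*t - 7.228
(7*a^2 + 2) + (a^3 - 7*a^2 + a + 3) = a^3 + a + 5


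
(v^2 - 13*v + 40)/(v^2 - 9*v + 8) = (v - 5)/(v - 1)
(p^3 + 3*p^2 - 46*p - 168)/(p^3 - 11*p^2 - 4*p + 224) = (p + 6)/(p - 8)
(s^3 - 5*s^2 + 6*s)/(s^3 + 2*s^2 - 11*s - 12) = s*(s - 2)/(s^2 + 5*s + 4)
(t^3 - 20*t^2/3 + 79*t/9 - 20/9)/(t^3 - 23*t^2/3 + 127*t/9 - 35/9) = (3*t - 4)/(3*t - 7)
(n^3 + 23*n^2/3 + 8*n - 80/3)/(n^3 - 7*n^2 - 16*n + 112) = (3*n^2 + 11*n - 20)/(3*(n^2 - 11*n + 28))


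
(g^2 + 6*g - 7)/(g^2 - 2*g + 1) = (g + 7)/(g - 1)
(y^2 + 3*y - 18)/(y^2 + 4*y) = (y^2 + 3*y - 18)/(y*(y + 4))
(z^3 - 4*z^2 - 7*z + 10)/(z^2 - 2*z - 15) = (z^2 + z - 2)/(z + 3)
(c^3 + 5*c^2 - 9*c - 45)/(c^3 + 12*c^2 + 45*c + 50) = (c^2 - 9)/(c^2 + 7*c + 10)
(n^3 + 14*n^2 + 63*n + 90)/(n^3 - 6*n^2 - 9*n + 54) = (n^2 + 11*n + 30)/(n^2 - 9*n + 18)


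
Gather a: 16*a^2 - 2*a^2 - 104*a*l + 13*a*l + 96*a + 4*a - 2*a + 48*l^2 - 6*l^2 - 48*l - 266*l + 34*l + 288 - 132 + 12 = 14*a^2 + a*(98 - 91*l) + 42*l^2 - 280*l + 168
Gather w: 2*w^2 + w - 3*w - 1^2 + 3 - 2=2*w^2 - 2*w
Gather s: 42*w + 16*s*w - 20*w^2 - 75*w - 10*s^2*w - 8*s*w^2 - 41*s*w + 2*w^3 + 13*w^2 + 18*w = -10*s^2*w + s*(-8*w^2 - 25*w) + 2*w^3 - 7*w^2 - 15*w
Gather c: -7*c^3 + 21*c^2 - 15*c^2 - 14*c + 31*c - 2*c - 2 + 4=-7*c^3 + 6*c^2 + 15*c + 2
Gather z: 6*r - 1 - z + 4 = 6*r - z + 3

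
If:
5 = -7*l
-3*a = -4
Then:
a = 4/3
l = -5/7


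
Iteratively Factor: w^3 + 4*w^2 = (w)*(w^2 + 4*w) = w^2*(w + 4)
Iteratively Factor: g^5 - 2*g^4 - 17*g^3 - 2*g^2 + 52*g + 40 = (g - 2)*(g^4 - 17*g^2 - 36*g - 20) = (g - 5)*(g - 2)*(g^3 + 5*g^2 + 8*g + 4) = (g - 5)*(g - 2)*(g + 2)*(g^2 + 3*g + 2) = (g - 5)*(g - 2)*(g + 2)^2*(g + 1)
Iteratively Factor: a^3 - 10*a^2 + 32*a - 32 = (a - 4)*(a^2 - 6*a + 8) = (a - 4)^2*(a - 2)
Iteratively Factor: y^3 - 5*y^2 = (y)*(y^2 - 5*y) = y*(y - 5)*(y)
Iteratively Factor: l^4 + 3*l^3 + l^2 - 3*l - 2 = (l + 1)*(l^3 + 2*l^2 - l - 2) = (l - 1)*(l + 1)*(l^2 + 3*l + 2) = (l - 1)*(l + 1)*(l + 2)*(l + 1)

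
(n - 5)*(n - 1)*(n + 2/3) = n^3 - 16*n^2/3 + n + 10/3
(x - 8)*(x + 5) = x^2 - 3*x - 40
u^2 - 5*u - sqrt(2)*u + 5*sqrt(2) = (u - 5)*(u - sqrt(2))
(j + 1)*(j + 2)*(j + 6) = j^3 + 9*j^2 + 20*j + 12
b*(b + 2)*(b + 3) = b^3 + 5*b^2 + 6*b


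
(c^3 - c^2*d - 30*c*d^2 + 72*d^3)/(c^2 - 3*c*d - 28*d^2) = (-c^3 + c^2*d + 30*c*d^2 - 72*d^3)/(-c^2 + 3*c*d + 28*d^2)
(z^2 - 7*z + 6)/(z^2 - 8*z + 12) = (z - 1)/(z - 2)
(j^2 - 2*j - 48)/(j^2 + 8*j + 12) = (j - 8)/(j + 2)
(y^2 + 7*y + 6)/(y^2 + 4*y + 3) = (y + 6)/(y + 3)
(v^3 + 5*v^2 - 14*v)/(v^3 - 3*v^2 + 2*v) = (v + 7)/(v - 1)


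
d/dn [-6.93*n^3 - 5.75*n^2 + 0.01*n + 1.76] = -20.79*n^2 - 11.5*n + 0.01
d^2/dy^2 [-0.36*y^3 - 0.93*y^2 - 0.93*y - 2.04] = -2.16*y - 1.86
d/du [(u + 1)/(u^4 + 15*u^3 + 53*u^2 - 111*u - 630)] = (u^4 + 15*u^3 + 53*u^2 - 111*u - (u + 1)*(4*u^3 + 45*u^2 + 106*u - 111) - 630)/(u^4 + 15*u^3 + 53*u^2 - 111*u - 630)^2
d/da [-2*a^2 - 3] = -4*a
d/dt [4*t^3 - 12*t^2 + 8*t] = 12*t^2 - 24*t + 8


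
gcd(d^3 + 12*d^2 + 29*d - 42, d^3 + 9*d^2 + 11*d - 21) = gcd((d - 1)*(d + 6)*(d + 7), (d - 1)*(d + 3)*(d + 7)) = d^2 + 6*d - 7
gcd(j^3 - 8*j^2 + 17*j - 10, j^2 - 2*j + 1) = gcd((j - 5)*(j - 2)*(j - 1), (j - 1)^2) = j - 1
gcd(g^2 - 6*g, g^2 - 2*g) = g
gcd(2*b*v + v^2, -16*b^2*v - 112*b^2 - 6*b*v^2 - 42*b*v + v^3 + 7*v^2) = 2*b + v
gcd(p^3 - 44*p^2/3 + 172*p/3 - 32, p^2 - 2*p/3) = p - 2/3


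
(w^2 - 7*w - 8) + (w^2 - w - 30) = 2*w^2 - 8*w - 38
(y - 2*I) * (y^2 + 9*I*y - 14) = y^3 + 7*I*y^2 + 4*y + 28*I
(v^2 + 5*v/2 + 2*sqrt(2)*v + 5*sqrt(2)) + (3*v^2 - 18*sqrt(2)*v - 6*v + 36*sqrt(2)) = 4*v^2 - 16*sqrt(2)*v - 7*v/2 + 41*sqrt(2)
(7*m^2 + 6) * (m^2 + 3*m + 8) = 7*m^4 + 21*m^3 + 62*m^2 + 18*m + 48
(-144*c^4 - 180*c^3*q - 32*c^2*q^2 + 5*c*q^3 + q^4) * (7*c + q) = -1008*c^5 - 1404*c^4*q - 404*c^3*q^2 + 3*c^2*q^3 + 12*c*q^4 + q^5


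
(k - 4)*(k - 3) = k^2 - 7*k + 12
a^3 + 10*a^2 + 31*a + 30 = (a + 2)*(a + 3)*(a + 5)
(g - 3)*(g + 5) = g^2 + 2*g - 15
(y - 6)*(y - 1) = y^2 - 7*y + 6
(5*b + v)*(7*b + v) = 35*b^2 + 12*b*v + v^2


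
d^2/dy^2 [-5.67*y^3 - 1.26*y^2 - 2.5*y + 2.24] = -34.02*y - 2.52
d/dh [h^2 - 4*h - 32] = 2*h - 4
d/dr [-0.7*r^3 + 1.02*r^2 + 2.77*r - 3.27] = -2.1*r^2 + 2.04*r + 2.77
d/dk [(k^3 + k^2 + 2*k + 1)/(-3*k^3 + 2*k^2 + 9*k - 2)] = (5*k^4 + 30*k^3 + 8*k^2 - 8*k - 13)/(9*k^6 - 12*k^5 - 50*k^4 + 48*k^3 + 73*k^2 - 36*k + 4)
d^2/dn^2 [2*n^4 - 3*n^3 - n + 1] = 6*n*(4*n - 3)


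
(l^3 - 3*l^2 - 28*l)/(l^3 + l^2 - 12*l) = (l - 7)/(l - 3)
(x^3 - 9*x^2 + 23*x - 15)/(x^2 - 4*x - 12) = (-x^3 + 9*x^2 - 23*x + 15)/(-x^2 + 4*x + 12)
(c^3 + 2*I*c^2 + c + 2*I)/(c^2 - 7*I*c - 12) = (c^3 + 2*I*c^2 + c + 2*I)/(c^2 - 7*I*c - 12)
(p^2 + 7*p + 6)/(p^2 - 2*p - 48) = (p + 1)/(p - 8)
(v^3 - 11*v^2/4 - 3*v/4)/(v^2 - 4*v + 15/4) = v*(4*v^2 - 11*v - 3)/(4*v^2 - 16*v + 15)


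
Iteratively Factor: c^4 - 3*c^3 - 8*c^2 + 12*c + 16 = (c + 2)*(c^3 - 5*c^2 + 2*c + 8) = (c + 1)*(c + 2)*(c^2 - 6*c + 8) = (c - 4)*(c + 1)*(c + 2)*(c - 2)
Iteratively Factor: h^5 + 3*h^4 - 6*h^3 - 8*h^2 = (h - 2)*(h^4 + 5*h^3 + 4*h^2) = (h - 2)*(h + 4)*(h^3 + h^2) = h*(h - 2)*(h + 4)*(h^2 + h) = h^2*(h - 2)*(h + 4)*(h + 1)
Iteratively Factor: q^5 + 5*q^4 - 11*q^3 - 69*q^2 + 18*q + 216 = (q + 4)*(q^4 + q^3 - 15*q^2 - 9*q + 54) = (q - 2)*(q + 4)*(q^3 + 3*q^2 - 9*q - 27) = (q - 2)*(q + 3)*(q + 4)*(q^2 - 9) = (q - 2)*(q + 3)^2*(q + 4)*(q - 3)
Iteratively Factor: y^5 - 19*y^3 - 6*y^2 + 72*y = (y - 2)*(y^4 + 2*y^3 - 15*y^2 - 36*y) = (y - 2)*(y + 3)*(y^3 - y^2 - 12*y) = (y - 2)*(y + 3)^2*(y^2 - 4*y) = (y - 4)*(y - 2)*(y + 3)^2*(y)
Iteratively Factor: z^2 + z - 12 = (z - 3)*(z + 4)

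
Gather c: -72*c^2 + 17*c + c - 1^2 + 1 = -72*c^2 + 18*c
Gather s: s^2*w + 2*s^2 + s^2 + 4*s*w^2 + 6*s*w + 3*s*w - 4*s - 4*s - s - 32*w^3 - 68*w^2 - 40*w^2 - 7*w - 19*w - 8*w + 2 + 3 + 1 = s^2*(w + 3) + s*(4*w^2 + 9*w - 9) - 32*w^3 - 108*w^2 - 34*w + 6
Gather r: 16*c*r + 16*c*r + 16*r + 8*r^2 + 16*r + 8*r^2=16*r^2 + r*(32*c + 32)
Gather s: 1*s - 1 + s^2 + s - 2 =s^2 + 2*s - 3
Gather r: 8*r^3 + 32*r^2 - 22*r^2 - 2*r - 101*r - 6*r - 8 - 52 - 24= 8*r^3 + 10*r^2 - 109*r - 84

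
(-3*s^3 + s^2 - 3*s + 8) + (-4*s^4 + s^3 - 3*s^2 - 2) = -4*s^4 - 2*s^3 - 2*s^2 - 3*s + 6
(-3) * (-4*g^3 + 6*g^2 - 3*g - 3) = 12*g^3 - 18*g^2 + 9*g + 9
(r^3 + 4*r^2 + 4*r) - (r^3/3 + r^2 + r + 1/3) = 2*r^3/3 + 3*r^2 + 3*r - 1/3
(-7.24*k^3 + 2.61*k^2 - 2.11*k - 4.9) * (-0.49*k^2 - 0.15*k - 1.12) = 3.5476*k^5 - 0.1929*k^4 + 8.7512*k^3 - 0.2057*k^2 + 3.0982*k + 5.488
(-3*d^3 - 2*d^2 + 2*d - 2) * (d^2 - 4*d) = -3*d^5 + 10*d^4 + 10*d^3 - 10*d^2 + 8*d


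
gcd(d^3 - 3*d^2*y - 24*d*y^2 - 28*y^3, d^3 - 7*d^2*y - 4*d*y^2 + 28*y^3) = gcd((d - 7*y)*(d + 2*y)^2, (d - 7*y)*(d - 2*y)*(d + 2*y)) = -d^2 + 5*d*y + 14*y^2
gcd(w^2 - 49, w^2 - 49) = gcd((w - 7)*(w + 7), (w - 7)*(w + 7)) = w^2 - 49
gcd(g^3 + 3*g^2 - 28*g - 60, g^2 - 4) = g + 2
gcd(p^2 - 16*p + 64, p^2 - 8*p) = p - 8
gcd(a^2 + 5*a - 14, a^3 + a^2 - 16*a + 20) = a - 2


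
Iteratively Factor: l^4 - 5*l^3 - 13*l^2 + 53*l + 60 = (l - 5)*(l^3 - 13*l - 12) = (l - 5)*(l + 1)*(l^2 - l - 12) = (l - 5)*(l + 1)*(l + 3)*(l - 4)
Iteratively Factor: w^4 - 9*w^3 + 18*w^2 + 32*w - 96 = (w + 2)*(w^3 - 11*w^2 + 40*w - 48) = (w - 4)*(w + 2)*(w^2 - 7*w + 12) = (w - 4)*(w - 3)*(w + 2)*(w - 4)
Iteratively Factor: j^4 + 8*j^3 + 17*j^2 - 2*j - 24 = (j + 2)*(j^3 + 6*j^2 + 5*j - 12) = (j + 2)*(j + 3)*(j^2 + 3*j - 4) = (j + 2)*(j + 3)*(j + 4)*(j - 1)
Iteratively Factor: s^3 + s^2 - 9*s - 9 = (s - 3)*(s^2 + 4*s + 3) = (s - 3)*(s + 1)*(s + 3)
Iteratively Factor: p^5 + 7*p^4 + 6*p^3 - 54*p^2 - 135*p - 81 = (p - 3)*(p^4 + 10*p^3 + 36*p^2 + 54*p + 27) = (p - 3)*(p + 3)*(p^3 + 7*p^2 + 15*p + 9) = (p - 3)*(p + 1)*(p + 3)*(p^2 + 6*p + 9) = (p - 3)*(p + 1)*(p + 3)^2*(p + 3)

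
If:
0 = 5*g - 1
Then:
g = 1/5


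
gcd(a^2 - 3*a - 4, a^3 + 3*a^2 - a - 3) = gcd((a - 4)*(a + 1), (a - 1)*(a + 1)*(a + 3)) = a + 1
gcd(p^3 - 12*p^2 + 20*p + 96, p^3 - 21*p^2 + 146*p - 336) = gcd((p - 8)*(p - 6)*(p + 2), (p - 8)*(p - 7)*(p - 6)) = p^2 - 14*p + 48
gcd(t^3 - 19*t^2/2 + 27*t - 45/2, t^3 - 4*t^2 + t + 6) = t - 3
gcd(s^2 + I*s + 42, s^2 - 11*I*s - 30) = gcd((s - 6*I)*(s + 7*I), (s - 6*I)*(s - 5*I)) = s - 6*I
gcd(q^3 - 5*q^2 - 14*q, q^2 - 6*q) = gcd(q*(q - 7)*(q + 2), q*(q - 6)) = q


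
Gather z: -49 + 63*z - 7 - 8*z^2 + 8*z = -8*z^2 + 71*z - 56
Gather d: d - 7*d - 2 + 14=12 - 6*d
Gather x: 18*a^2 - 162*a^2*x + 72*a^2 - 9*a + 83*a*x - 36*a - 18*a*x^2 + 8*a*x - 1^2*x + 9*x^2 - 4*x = 90*a^2 - 45*a + x^2*(9 - 18*a) + x*(-162*a^2 + 91*a - 5)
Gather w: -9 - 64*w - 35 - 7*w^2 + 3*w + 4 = -7*w^2 - 61*w - 40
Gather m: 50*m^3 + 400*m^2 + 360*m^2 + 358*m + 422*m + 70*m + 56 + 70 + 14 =50*m^3 + 760*m^2 + 850*m + 140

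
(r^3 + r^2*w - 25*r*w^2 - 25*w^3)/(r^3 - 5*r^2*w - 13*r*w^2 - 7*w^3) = (r^2 - 25*w^2)/(r^2 - 6*r*w - 7*w^2)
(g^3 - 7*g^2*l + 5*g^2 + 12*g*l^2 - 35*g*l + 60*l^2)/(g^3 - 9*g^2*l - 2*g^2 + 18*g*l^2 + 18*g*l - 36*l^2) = (g^2 - 4*g*l + 5*g - 20*l)/(g^2 - 6*g*l - 2*g + 12*l)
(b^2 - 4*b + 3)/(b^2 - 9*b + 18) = (b - 1)/(b - 6)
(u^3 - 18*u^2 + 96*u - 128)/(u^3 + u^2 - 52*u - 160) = (u^2 - 10*u + 16)/(u^2 + 9*u + 20)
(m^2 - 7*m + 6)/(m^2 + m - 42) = (m - 1)/(m + 7)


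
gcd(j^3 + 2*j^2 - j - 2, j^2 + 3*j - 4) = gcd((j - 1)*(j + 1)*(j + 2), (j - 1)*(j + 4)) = j - 1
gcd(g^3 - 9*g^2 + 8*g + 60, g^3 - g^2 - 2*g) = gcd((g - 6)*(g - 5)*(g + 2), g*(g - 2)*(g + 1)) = 1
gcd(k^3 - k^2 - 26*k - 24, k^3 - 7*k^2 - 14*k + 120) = k^2 - 2*k - 24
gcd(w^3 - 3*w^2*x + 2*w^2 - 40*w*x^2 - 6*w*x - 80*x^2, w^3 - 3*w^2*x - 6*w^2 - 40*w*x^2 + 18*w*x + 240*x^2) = -w^2 + 3*w*x + 40*x^2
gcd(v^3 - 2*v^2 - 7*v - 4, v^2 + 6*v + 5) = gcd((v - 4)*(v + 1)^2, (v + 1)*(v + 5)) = v + 1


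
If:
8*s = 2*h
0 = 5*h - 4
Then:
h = 4/5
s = 1/5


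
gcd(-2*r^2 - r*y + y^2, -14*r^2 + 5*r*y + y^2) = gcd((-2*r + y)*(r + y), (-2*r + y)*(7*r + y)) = -2*r + y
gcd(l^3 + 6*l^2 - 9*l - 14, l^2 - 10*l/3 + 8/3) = l - 2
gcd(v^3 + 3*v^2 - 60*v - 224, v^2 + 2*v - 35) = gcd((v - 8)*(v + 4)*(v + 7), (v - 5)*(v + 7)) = v + 7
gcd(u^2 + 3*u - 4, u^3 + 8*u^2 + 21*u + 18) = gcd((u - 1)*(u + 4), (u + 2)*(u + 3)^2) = 1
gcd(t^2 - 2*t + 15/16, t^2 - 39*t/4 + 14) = 1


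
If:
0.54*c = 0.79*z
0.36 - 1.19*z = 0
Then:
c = 0.44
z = 0.30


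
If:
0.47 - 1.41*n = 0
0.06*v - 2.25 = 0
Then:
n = 0.33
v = 37.50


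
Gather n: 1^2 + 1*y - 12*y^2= -12*y^2 + y + 1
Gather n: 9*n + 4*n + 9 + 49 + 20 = 13*n + 78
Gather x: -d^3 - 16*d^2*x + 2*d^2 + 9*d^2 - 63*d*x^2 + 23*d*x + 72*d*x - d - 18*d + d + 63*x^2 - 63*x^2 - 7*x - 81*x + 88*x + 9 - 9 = -d^3 + 11*d^2 - 63*d*x^2 - 18*d + x*(-16*d^2 + 95*d)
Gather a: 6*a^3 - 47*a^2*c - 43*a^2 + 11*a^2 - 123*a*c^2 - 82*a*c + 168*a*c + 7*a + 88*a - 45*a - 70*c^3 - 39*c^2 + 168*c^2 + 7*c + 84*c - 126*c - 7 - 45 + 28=6*a^3 + a^2*(-47*c - 32) + a*(-123*c^2 + 86*c + 50) - 70*c^3 + 129*c^2 - 35*c - 24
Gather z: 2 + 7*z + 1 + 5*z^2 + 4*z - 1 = 5*z^2 + 11*z + 2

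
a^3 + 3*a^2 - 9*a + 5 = (a - 1)^2*(a + 5)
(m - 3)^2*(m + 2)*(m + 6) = m^4 + 2*m^3 - 27*m^2 + 108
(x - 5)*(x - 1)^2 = x^3 - 7*x^2 + 11*x - 5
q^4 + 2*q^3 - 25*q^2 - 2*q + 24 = (q - 4)*(q - 1)*(q + 1)*(q + 6)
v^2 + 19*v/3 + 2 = (v + 1/3)*(v + 6)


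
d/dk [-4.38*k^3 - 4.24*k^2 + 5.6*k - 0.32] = -13.14*k^2 - 8.48*k + 5.6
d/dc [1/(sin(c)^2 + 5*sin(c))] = -(2*sin(c) + 5)*cos(c)/((sin(c) + 5)^2*sin(c)^2)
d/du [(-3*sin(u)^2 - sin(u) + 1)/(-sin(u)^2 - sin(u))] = (2*cos(u) + 2/tan(u) + cos(u)/sin(u)^2)/(sin(u) + 1)^2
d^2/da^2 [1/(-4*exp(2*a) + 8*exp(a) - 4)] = (-exp(a) - 1/2)*exp(a)/(exp(4*a) - 4*exp(3*a) + 6*exp(2*a) - 4*exp(a) + 1)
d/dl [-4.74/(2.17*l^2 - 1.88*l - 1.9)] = (20.5716*l - 8.9112)/(-2.17*l^2 + 1.88*l + 1.9)^2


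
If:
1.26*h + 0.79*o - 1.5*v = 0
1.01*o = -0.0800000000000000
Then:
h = 1.19047619047619*v + 0.0496621090680497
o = -0.08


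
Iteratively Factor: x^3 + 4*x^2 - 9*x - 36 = (x - 3)*(x^2 + 7*x + 12) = (x - 3)*(x + 3)*(x + 4)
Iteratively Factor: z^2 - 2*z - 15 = (z - 5)*(z + 3)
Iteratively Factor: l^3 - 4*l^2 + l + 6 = (l + 1)*(l^2 - 5*l + 6) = (l - 3)*(l + 1)*(l - 2)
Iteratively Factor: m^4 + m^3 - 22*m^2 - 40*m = (m + 4)*(m^3 - 3*m^2 - 10*m) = m*(m + 4)*(m^2 - 3*m - 10) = m*(m - 5)*(m + 4)*(m + 2)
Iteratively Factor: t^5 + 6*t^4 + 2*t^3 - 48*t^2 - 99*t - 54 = (t + 3)*(t^4 + 3*t^3 - 7*t^2 - 27*t - 18) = (t + 3)^2*(t^3 - 7*t - 6) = (t + 2)*(t + 3)^2*(t^2 - 2*t - 3) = (t - 3)*(t + 2)*(t + 3)^2*(t + 1)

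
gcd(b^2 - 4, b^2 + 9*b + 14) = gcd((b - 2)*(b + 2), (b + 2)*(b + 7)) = b + 2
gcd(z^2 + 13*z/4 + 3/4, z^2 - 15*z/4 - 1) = z + 1/4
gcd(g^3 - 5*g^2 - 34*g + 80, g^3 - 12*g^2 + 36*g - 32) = g^2 - 10*g + 16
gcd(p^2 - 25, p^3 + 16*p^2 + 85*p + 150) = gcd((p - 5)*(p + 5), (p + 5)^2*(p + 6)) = p + 5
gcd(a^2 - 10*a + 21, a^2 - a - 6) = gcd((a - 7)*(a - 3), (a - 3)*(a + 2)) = a - 3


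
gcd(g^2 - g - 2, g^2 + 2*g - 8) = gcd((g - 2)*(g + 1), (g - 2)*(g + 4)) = g - 2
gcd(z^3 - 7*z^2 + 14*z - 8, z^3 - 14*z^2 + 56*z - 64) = z^2 - 6*z + 8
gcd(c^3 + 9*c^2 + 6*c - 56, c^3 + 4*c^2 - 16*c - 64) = c + 4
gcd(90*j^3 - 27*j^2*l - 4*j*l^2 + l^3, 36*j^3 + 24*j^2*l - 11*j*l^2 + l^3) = 6*j - l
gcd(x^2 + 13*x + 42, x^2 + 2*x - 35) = x + 7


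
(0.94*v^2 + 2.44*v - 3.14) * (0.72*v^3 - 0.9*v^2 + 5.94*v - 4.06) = 0.6768*v^5 + 0.9108*v^4 + 1.1268*v^3 + 13.5032*v^2 - 28.558*v + 12.7484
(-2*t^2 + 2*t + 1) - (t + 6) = -2*t^2 + t - 5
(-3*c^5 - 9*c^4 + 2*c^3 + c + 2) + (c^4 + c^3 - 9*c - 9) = -3*c^5 - 8*c^4 + 3*c^3 - 8*c - 7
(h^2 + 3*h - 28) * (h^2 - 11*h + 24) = h^4 - 8*h^3 - 37*h^2 + 380*h - 672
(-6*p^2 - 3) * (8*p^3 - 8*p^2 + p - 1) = -48*p^5 + 48*p^4 - 30*p^3 + 30*p^2 - 3*p + 3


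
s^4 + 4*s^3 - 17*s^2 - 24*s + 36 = (s - 3)*(s - 1)*(s + 2)*(s + 6)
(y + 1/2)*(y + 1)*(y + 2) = y^3 + 7*y^2/2 + 7*y/2 + 1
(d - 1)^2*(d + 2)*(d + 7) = d^4 + 7*d^3 - 3*d^2 - 19*d + 14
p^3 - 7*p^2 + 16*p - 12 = (p - 3)*(p - 2)^2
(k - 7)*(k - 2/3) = k^2 - 23*k/3 + 14/3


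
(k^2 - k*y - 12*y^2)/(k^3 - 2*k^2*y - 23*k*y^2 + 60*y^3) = (-k - 3*y)/(-k^2 - 2*k*y + 15*y^2)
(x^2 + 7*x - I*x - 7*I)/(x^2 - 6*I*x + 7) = (x^2 + x*(7 - I) - 7*I)/(x^2 - 6*I*x + 7)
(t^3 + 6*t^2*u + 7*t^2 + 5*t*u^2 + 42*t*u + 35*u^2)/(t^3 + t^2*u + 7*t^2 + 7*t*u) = (t + 5*u)/t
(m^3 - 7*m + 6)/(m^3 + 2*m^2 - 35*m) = (m^3 - 7*m + 6)/(m*(m^2 + 2*m - 35))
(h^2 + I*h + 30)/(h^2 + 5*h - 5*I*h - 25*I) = (h + 6*I)/(h + 5)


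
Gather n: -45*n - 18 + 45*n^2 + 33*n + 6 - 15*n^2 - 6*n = 30*n^2 - 18*n - 12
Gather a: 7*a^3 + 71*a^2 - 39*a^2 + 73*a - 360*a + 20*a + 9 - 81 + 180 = 7*a^3 + 32*a^2 - 267*a + 108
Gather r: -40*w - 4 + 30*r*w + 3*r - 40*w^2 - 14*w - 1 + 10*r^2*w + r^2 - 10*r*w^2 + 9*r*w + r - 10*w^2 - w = r^2*(10*w + 1) + r*(-10*w^2 + 39*w + 4) - 50*w^2 - 55*w - 5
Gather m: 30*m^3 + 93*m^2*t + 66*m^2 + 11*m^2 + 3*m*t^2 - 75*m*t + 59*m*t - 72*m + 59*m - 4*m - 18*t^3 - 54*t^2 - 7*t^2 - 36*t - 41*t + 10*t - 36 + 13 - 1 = 30*m^3 + m^2*(93*t + 77) + m*(3*t^2 - 16*t - 17) - 18*t^3 - 61*t^2 - 67*t - 24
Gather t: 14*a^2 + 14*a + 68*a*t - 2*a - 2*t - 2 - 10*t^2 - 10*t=14*a^2 + 12*a - 10*t^2 + t*(68*a - 12) - 2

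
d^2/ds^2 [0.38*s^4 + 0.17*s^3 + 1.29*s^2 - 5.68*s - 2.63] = 4.56*s^2 + 1.02*s + 2.58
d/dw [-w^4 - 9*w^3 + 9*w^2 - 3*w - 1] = -4*w^3 - 27*w^2 + 18*w - 3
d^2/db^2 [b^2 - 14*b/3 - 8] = 2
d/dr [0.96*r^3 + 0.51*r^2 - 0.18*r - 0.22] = 2.88*r^2 + 1.02*r - 0.18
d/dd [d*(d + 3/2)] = 2*d + 3/2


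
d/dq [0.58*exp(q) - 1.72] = 0.58*exp(q)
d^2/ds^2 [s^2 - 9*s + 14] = 2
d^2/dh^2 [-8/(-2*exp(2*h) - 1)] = (128*exp(2*h) - 64)*exp(2*h)/(2*exp(2*h) + 1)^3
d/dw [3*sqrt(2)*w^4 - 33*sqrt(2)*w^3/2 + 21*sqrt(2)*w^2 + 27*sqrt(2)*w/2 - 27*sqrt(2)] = 3*sqrt(2)*(8*w^3 - 33*w^2 + 28*w + 9)/2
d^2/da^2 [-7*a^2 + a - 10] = -14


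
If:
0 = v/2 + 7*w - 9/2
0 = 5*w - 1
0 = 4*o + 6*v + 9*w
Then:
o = -39/4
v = 31/5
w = 1/5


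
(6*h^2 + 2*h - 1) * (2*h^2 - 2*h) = 12*h^4 - 8*h^3 - 6*h^2 + 2*h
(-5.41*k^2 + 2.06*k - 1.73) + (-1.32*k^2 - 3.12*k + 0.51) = -6.73*k^2 - 1.06*k - 1.22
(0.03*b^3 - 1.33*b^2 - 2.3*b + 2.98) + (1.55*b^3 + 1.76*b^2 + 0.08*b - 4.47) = 1.58*b^3 + 0.43*b^2 - 2.22*b - 1.49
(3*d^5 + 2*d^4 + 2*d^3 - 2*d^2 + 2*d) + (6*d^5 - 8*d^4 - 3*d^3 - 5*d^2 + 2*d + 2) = 9*d^5 - 6*d^4 - d^3 - 7*d^2 + 4*d + 2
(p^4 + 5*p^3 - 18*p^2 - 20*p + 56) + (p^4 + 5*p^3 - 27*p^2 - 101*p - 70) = 2*p^4 + 10*p^3 - 45*p^2 - 121*p - 14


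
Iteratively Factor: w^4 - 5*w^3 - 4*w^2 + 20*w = (w - 5)*(w^3 - 4*w) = w*(w - 5)*(w^2 - 4) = w*(w - 5)*(w - 2)*(w + 2)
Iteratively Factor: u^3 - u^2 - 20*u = (u + 4)*(u^2 - 5*u) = u*(u + 4)*(u - 5)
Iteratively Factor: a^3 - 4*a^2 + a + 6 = (a - 3)*(a^2 - a - 2) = (a - 3)*(a + 1)*(a - 2)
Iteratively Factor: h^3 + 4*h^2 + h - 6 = (h - 1)*(h^2 + 5*h + 6) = (h - 1)*(h + 3)*(h + 2)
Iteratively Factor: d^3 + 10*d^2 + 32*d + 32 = (d + 2)*(d^2 + 8*d + 16) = (d + 2)*(d + 4)*(d + 4)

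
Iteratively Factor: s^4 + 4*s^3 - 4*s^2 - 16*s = (s + 4)*(s^3 - 4*s) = (s - 2)*(s + 4)*(s^2 + 2*s) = s*(s - 2)*(s + 4)*(s + 2)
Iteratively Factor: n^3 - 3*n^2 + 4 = (n - 2)*(n^2 - n - 2) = (n - 2)*(n + 1)*(n - 2)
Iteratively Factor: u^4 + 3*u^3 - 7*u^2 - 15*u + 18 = (u - 1)*(u^3 + 4*u^2 - 3*u - 18) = (u - 1)*(u + 3)*(u^2 + u - 6) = (u - 1)*(u + 3)^2*(u - 2)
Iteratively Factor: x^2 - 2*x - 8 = (x - 4)*(x + 2)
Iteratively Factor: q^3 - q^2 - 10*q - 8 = (q + 2)*(q^2 - 3*q - 4) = (q - 4)*(q + 2)*(q + 1)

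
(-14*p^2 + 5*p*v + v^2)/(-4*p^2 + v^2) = (7*p + v)/(2*p + v)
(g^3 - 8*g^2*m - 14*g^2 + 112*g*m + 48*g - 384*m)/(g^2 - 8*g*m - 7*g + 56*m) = (g^2 - 14*g + 48)/(g - 7)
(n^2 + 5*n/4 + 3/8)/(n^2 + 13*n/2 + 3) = (n + 3/4)/(n + 6)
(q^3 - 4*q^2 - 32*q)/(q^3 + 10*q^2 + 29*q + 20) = q*(q - 8)/(q^2 + 6*q + 5)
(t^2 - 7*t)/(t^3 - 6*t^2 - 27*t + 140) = t/(t^2 + t - 20)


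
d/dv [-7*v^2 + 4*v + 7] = 4 - 14*v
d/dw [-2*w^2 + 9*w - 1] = 9 - 4*w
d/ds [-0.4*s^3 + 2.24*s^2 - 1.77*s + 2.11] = -1.2*s^2 + 4.48*s - 1.77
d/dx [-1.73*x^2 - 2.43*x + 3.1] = -3.46*x - 2.43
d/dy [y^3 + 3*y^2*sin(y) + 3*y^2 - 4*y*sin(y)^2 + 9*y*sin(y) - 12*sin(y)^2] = 3*y^2*cos(y) + 3*y^2 + 6*y*sin(y) - 4*y*sin(2*y) + 9*y*cos(y) + 6*y - 4*sin(y)^2 + 9*sin(y) - 12*sin(2*y)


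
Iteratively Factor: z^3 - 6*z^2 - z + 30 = (z + 2)*(z^2 - 8*z + 15) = (z - 5)*(z + 2)*(z - 3)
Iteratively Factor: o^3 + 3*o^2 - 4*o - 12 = (o + 2)*(o^2 + o - 6) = (o - 2)*(o + 2)*(o + 3)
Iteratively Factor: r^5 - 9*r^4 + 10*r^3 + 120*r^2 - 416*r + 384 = (r - 2)*(r^4 - 7*r^3 - 4*r^2 + 112*r - 192) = (r - 3)*(r - 2)*(r^3 - 4*r^2 - 16*r + 64) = (r - 3)*(r - 2)*(r + 4)*(r^2 - 8*r + 16) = (r - 4)*(r - 3)*(r - 2)*(r + 4)*(r - 4)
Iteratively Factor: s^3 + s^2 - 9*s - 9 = (s - 3)*(s^2 + 4*s + 3) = (s - 3)*(s + 1)*(s + 3)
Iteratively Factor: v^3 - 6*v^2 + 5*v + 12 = (v + 1)*(v^2 - 7*v + 12) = (v - 4)*(v + 1)*(v - 3)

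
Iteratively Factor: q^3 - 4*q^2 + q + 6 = (q - 3)*(q^2 - q - 2) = (q - 3)*(q - 2)*(q + 1)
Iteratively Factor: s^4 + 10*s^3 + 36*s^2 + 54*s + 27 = (s + 3)*(s^3 + 7*s^2 + 15*s + 9) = (s + 3)^2*(s^2 + 4*s + 3) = (s + 3)^3*(s + 1)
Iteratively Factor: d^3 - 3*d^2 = (d - 3)*(d^2) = d*(d - 3)*(d)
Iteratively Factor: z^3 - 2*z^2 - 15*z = (z)*(z^2 - 2*z - 15) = z*(z - 5)*(z + 3)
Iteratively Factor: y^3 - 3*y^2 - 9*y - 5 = (y + 1)*(y^2 - 4*y - 5) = (y + 1)^2*(y - 5)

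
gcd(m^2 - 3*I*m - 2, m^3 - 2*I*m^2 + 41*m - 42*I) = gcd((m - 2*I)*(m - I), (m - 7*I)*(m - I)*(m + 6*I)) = m - I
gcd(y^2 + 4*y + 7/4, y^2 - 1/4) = y + 1/2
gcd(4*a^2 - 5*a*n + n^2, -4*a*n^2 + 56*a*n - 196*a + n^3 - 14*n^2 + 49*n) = 4*a - n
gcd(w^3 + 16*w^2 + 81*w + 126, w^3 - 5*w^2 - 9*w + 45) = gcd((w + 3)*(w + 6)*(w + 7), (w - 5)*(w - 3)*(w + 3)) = w + 3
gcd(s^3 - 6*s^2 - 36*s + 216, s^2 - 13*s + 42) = s - 6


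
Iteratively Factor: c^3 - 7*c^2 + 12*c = (c - 4)*(c^2 - 3*c) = c*(c - 4)*(c - 3)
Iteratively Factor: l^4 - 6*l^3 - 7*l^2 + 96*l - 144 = (l - 4)*(l^3 - 2*l^2 - 15*l + 36) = (l - 4)*(l - 3)*(l^2 + l - 12) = (l - 4)*(l - 3)*(l + 4)*(l - 3)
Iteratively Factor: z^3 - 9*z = (z)*(z^2 - 9) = z*(z - 3)*(z + 3)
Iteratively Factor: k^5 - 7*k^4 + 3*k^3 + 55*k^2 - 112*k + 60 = (k - 1)*(k^4 - 6*k^3 - 3*k^2 + 52*k - 60) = (k - 2)*(k - 1)*(k^3 - 4*k^2 - 11*k + 30) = (k - 2)*(k - 1)*(k + 3)*(k^2 - 7*k + 10) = (k - 5)*(k - 2)*(k - 1)*(k + 3)*(k - 2)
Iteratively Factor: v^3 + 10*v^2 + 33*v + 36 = (v + 3)*(v^2 + 7*v + 12) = (v + 3)^2*(v + 4)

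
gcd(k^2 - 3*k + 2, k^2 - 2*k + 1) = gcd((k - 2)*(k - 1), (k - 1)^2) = k - 1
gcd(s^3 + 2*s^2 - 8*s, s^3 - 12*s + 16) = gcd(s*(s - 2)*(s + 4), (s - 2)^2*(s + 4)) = s^2 + 2*s - 8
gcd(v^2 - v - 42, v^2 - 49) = v - 7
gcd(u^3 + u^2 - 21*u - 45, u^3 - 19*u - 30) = u^2 - 2*u - 15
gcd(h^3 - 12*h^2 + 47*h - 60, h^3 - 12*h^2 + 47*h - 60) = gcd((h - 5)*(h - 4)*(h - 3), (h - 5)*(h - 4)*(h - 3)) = h^3 - 12*h^2 + 47*h - 60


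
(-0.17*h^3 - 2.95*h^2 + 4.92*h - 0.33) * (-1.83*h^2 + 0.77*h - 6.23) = 0.3111*h^5 + 5.2676*h^4 - 10.216*h^3 + 22.7708*h^2 - 30.9057*h + 2.0559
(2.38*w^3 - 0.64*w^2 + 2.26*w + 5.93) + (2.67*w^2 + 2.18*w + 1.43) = 2.38*w^3 + 2.03*w^2 + 4.44*w + 7.36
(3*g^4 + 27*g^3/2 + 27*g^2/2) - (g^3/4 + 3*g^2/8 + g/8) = 3*g^4 + 53*g^3/4 + 105*g^2/8 - g/8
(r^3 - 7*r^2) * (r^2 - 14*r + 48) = r^5 - 21*r^4 + 146*r^3 - 336*r^2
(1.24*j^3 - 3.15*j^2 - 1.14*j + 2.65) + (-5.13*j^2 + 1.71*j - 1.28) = 1.24*j^3 - 8.28*j^2 + 0.57*j + 1.37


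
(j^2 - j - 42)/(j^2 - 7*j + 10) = (j^2 - j - 42)/(j^2 - 7*j + 10)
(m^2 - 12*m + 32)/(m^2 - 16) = (m - 8)/(m + 4)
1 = 1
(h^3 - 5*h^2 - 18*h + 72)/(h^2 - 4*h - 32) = (h^2 - 9*h + 18)/(h - 8)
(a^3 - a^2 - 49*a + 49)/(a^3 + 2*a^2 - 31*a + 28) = (a - 7)/(a - 4)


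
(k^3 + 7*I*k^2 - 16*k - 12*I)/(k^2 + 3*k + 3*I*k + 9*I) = (k^2 + 4*I*k - 4)/(k + 3)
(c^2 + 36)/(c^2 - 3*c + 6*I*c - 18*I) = (c - 6*I)/(c - 3)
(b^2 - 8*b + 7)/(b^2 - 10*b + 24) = (b^2 - 8*b + 7)/(b^2 - 10*b + 24)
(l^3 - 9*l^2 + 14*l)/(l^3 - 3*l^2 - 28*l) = (l - 2)/(l + 4)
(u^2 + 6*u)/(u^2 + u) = (u + 6)/(u + 1)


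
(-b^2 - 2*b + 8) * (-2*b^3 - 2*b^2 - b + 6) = 2*b^5 + 6*b^4 - 11*b^3 - 20*b^2 - 20*b + 48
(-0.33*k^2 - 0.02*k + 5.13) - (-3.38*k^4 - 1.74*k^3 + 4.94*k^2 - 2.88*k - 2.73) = 3.38*k^4 + 1.74*k^3 - 5.27*k^2 + 2.86*k + 7.86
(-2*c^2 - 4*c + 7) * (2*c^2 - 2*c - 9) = -4*c^4 - 4*c^3 + 40*c^2 + 22*c - 63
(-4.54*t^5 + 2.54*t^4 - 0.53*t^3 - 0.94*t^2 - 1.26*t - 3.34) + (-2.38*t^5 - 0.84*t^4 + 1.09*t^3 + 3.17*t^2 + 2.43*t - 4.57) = -6.92*t^5 + 1.7*t^4 + 0.56*t^3 + 2.23*t^2 + 1.17*t - 7.91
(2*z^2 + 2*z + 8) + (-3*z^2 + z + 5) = -z^2 + 3*z + 13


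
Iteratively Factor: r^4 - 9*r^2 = (r - 3)*(r^3 + 3*r^2) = r*(r - 3)*(r^2 + 3*r) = r*(r - 3)*(r + 3)*(r)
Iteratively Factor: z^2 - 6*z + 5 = (z - 1)*(z - 5)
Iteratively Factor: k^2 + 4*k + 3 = (k + 3)*(k + 1)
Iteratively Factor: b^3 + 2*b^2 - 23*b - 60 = (b - 5)*(b^2 + 7*b + 12) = (b - 5)*(b + 4)*(b + 3)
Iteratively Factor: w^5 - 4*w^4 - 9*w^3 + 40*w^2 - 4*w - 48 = (w - 2)*(w^4 - 2*w^3 - 13*w^2 + 14*w + 24) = (w - 2)*(w + 1)*(w^3 - 3*w^2 - 10*w + 24) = (w - 4)*(w - 2)*(w + 1)*(w^2 + w - 6) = (w - 4)*(w - 2)*(w + 1)*(w + 3)*(w - 2)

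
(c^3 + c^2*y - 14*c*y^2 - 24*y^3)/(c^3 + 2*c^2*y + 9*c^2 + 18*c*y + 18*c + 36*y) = (c^2 - c*y - 12*y^2)/(c^2 + 9*c + 18)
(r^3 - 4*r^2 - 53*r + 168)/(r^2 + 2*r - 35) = (r^2 - 11*r + 24)/(r - 5)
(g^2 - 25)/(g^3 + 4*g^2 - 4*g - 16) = (g^2 - 25)/(g^3 + 4*g^2 - 4*g - 16)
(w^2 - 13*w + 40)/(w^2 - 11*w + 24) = (w - 5)/(w - 3)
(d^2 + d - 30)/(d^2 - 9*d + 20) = (d + 6)/(d - 4)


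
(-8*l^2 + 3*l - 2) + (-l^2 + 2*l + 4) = -9*l^2 + 5*l + 2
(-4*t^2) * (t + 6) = -4*t^3 - 24*t^2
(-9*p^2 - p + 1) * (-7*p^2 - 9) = 63*p^4 + 7*p^3 + 74*p^2 + 9*p - 9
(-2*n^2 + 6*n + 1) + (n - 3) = -2*n^2 + 7*n - 2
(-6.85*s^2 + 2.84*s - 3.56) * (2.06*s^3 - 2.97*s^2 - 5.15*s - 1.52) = -14.111*s^5 + 26.1949*s^4 + 19.5091*s^3 + 6.3592*s^2 + 14.0172*s + 5.4112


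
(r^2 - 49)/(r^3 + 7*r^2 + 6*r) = (r^2 - 49)/(r*(r^2 + 7*r + 6))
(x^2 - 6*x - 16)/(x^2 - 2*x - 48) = (x + 2)/(x + 6)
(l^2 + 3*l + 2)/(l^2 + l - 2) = (l + 1)/(l - 1)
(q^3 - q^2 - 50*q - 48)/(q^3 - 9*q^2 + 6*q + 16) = (q + 6)/(q - 2)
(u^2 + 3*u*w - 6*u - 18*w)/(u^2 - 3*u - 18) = (u + 3*w)/(u + 3)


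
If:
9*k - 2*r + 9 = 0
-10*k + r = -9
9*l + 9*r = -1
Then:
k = 27/11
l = -1550/99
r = 171/11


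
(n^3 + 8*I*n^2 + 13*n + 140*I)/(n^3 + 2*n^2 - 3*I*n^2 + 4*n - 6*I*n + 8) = (n^2 + 12*I*n - 35)/(n^2 + n*(2 + I) + 2*I)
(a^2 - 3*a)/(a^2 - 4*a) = (a - 3)/(a - 4)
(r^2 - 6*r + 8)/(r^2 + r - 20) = (r - 2)/(r + 5)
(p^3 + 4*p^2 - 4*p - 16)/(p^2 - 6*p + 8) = (p^2 + 6*p + 8)/(p - 4)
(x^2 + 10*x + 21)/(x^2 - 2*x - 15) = (x + 7)/(x - 5)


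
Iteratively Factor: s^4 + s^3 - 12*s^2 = (s)*(s^3 + s^2 - 12*s) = s^2*(s^2 + s - 12) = s^2*(s + 4)*(s - 3)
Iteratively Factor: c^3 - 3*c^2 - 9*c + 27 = (c - 3)*(c^2 - 9) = (c - 3)*(c + 3)*(c - 3)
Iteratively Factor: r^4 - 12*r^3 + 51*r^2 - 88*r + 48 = (r - 4)*(r^3 - 8*r^2 + 19*r - 12) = (r - 4)^2*(r^2 - 4*r + 3) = (r - 4)^2*(r - 1)*(r - 3)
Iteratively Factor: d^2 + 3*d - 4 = (d + 4)*(d - 1)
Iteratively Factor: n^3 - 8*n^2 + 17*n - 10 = (n - 2)*(n^2 - 6*n + 5) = (n - 2)*(n - 1)*(n - 5)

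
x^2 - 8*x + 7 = (x - 7)*(x - 1)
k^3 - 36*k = k*(k - 6)*(k + 6)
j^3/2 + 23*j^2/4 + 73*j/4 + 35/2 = (j/2 + 1)*(j + 5/2)*(j + 7)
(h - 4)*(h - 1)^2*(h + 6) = h^4 - 27*h^2 + 50*h - 24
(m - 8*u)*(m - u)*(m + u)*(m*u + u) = m^4*u - 8*m^3*u^2 + m^3*u - m^2*u^3 - 8*m^2*u^2 + 8*m*u^4 - m*u^3 + 8*u^4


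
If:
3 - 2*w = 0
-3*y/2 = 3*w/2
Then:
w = 3/2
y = -3/2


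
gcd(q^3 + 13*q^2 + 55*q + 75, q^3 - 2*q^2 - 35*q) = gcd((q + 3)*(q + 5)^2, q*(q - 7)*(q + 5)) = q + 5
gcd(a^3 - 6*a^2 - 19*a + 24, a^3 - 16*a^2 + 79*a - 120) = a - 8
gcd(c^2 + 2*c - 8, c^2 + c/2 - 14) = c + 4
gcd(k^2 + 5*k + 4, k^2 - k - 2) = k + 1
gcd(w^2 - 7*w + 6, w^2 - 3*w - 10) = 1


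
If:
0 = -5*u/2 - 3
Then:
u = -6/5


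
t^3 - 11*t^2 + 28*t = t*(t - 7)*(t - 4)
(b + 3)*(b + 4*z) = b^2 + 4*b*z + 3*b + 12*z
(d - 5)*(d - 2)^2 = d^3 - 9*d^2 + 24*d - 20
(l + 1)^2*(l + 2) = l^3 + 4*l^2 + 5*l + 2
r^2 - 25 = (r - 5)*(r + 5)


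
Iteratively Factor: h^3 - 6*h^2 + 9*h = (h - 3)*(h^2 - 3*h) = (h - 3)^2*(h)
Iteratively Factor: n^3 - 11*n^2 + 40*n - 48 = (n - 4)*(n^2 - 7*n + 12) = (n - 4)^2*(n - 3)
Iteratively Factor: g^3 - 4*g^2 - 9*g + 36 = (g - 4)*(g^2 - 9) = (g - 4)*(g + 3)*(g - 3)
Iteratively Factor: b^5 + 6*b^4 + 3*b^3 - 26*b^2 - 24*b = (b + 4)*(b^4 + 2*b^3 - 5*b^2 - 6*b) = (b - 2)*(b + 4)*(b^3 + 4*b^2 + 3*b) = (b - 2)*(b + 1)*(b + 4)*(b^2 + 3*b) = b*(b - 2)*(b + 1)*(b + 4)*(b + 3)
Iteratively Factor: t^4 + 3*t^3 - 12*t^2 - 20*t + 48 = (t + 3)*(t^3 - 12*t + 16) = (t - 2)*(t + 3)*(t^2 + 2*t - 8) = (t - 2)^2*(t + 3)*(t + 4)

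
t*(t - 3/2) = t^2 - 3*t/2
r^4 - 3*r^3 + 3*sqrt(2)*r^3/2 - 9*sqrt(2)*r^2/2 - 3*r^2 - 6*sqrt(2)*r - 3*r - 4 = (r - 4)*(r + 1)*(r + sqrt(2)/2)*(r + sqrt(2))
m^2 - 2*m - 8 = (m - 4)*(m + 2)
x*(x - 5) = x^2 - 5*x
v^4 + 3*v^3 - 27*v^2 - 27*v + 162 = (v - 3)^2*(v + 3)*(v + 6)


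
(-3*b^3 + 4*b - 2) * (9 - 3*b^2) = 9*b^5 - 39*b^3 + 6*b^2 + 36*b - 18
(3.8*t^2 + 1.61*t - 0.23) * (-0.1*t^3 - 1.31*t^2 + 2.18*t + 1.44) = -0.38*t^5 - 5.139*t^4 + 6.1979*t^3 + 9.2831*t^2 + 1.817*t - 0.3312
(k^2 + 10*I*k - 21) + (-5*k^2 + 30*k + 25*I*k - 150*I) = -4*k^2 + 30*k + 35*I*k - 21 - 150*I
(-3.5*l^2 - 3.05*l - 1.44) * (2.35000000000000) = -8.225*l^2 - 7.1675*l - 3.384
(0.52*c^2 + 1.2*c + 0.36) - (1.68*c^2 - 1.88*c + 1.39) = -1.16*c^2 + 3.08*c - 1.03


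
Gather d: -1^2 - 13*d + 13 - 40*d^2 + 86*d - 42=-40*d^2 + 73*d - 30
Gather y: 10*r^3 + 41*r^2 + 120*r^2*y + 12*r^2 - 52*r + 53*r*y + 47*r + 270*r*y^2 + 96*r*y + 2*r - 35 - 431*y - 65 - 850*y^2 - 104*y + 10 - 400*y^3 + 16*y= 10*r^3 + 53*r^2 - 3*r - 400*y^3 + y^2*(270*r - 850) + y*(120*r^2 + 149*r - 519) - 90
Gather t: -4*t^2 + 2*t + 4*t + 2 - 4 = -4*t^2 + 6*t - 2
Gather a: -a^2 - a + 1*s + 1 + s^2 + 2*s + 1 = -a^2 - a + s^2 + 3*s + 2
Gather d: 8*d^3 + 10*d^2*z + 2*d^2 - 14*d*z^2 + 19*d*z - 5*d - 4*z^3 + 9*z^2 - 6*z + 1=8*d^3 + d^2*(10*z + 2) + d*(-14*z^2 + 19*z - 5) - 4*z^3 + 9*z^2 - 6*z + 1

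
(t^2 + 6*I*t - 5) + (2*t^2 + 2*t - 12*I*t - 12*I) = 3*t^2 + 2*t - 6*I*t - 5 - 12*I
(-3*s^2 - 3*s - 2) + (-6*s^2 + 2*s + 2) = -9*s^2 - s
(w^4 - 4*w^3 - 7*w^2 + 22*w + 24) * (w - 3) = w^5 - 7*w^4 + 5*w^3 + 43*w^2 - 42*w - 72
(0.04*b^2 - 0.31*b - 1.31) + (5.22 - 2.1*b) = 0.04*b^2 - 2.41*b + 3.91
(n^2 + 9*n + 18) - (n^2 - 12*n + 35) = 21*n - 17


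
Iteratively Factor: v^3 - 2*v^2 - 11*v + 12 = (v + 3)*(v^2 - 5*v + 4) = (v - 1)*(v + 3)*(v - 4)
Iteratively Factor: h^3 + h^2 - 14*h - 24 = (h + 3)*(h^2 - 2*h - 8) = (h - 4)*(h + 3)*(h + 2)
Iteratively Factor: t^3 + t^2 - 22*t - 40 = (t + 4)*(t^2 - 3*t - 10) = (t + 2)*(t + 4)*(t - 5)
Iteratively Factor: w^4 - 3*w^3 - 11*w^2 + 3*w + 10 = (w + 2)*(w^3 - 5*w^2 - w + 5) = (w + 1)*(w + 2)*(w^2 - 6*w + 5) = (w - 1)*(w + 1)*(w + 2)*(w - 5)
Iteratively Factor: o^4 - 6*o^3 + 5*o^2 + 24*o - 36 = (o + 2)*(o^3 - 8*o^2 + 21*o - 18) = (o - 3)*(o + 2)*(o^2 - 5*o + 6) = (o - 3)^2*(o + 2)*(o - 2)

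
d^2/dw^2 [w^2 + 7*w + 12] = 2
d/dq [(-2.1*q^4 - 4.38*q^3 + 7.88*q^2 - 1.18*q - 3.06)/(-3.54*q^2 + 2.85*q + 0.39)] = (14.868*q^5 - 2.4498*q^4 - 28.242*q^3 + 13.1562*q^2 - 15.5184*q + 8.2608)/(12.5316*q^4 - 20.178*q^3 + 5.3613*q^2 + 2.223*q + 0.1521)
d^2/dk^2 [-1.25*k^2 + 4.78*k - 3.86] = -2.50000000000000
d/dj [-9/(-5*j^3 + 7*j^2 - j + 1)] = 9*(-15*j^2 + 14*j - 1)/(5*j^3 - 7*j^2 + j - 1)^2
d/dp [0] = 0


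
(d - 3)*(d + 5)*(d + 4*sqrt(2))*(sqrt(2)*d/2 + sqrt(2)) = sqrt(2)*d^4/2 + 2*sqrt(2)*d^3 + 4*d^3 - 11*sqrt(2)*d^2/2 + 16*d^2 - 44*d - 15*sqrt(2)*d - 120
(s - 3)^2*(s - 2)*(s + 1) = s^4 - 7*s^3 + 13*s^2 + 3*s - 18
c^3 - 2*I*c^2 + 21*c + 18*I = (c - 6*I)*(c + I)*(c + 3*I)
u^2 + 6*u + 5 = (u + 1)*(u + 5)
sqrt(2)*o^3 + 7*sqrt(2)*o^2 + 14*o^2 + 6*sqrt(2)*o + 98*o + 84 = (o + 6)*(o + 7*sqrt(2))*(sqrt(2)*o + sqrt(2))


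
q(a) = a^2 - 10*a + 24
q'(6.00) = 2.00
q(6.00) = 0.00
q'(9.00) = 8.00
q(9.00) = 15.00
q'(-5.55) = -21.10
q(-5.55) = 110.30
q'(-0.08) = -10.16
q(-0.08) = 24.81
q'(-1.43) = -12.86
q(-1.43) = 40.34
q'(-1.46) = -12.92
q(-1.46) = 40.73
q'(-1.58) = -13.16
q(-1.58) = 42.30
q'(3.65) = -2.70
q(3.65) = 0.82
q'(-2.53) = -15.06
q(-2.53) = 55.70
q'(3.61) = -2.78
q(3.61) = 0.93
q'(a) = 2*a - 10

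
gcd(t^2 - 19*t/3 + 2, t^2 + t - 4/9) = t - 1/3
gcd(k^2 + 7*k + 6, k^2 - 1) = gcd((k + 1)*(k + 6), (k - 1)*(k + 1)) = k + 1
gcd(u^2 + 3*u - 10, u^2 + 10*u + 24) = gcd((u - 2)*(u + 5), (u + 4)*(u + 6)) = 1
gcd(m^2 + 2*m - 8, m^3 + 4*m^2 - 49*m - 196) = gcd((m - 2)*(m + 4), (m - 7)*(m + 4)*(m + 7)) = m + 4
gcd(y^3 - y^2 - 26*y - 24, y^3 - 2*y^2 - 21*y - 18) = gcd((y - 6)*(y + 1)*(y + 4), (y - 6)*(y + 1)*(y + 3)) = y^2 - 5*y - 6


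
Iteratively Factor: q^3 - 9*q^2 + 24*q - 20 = (q - 2)*(q^2 - 7*q + 10) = (q - 2)^2*(q - 5)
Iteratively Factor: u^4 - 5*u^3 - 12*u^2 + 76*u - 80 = (u - 5)*(u^3 - 12*u + 16) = (u - 5)*(u - 2)*(u^2 + 2*u - 8) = (u - 5)*(u - 2)^2*(u + 4)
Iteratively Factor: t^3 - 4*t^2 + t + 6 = (t - 3)*(t^2 - t - 2) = (t - 3)*(t + 1)*(t - 2)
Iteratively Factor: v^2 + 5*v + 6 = (v + 2)*(v + 3)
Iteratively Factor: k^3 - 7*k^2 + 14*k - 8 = (k - 4)*(k^2 - 3*k + 2) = (k - 4)*(k - 1)*(k - 2)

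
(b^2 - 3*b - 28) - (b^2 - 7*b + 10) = 4*b - 38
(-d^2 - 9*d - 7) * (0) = 0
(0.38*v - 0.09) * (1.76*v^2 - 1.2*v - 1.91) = 0.6688*v^3 - 0.6144*v^2 - 0.6178*v + 0.1719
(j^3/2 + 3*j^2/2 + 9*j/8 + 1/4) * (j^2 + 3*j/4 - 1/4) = j^5/2 + 15*j^4/8 + 17*j^3/8 + 23*j^2/32 - 3*j/32 - 1/16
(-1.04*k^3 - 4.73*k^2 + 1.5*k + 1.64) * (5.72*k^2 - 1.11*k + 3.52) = -5.9488*k^5 - 25.9012*k^4 + 10.1695*k^3 - 8.93380000000001*k^2 + 3.4596*k + 5.7728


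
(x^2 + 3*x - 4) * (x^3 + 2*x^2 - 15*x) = x^5 + 5*x^4 - 13*x^3 - 53*x^2 + 60*x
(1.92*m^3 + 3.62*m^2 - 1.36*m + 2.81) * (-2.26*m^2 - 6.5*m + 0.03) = -4.3392*m^5 - 20.6612*m^4 - 20.3988*m^3 + 2.598*m^2 - 18.3058*m + 0.0843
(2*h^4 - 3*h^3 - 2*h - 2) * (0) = 0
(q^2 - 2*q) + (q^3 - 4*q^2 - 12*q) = q^3 - 3*q^2 - 14*q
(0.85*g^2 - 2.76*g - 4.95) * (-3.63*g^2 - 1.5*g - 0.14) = -3.0855*g^4 + 8.7438*g^3 + 21.9895*g^2 + 7.8114*g + 0.693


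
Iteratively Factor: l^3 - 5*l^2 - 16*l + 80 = (l - 4)*(l^2 - l - 20) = (l - 4)*(l + 4)*(l - 5)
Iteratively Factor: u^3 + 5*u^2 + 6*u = (u)*(u^2 + 5*u + 6) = u*(u + 2)*(u + 3)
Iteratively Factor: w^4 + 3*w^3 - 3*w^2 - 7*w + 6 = (w + 2)*(w^3 + w^2 - 5*w + 3) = (w + 2)*(w + 3)*(w^2 - 2*w + 1) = (w - 1)*(w + 2)*(w + 3)*(w - 1)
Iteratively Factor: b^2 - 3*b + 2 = (b - 1)*(b - 2)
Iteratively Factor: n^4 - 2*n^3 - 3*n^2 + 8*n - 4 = (n - 1)*(n^3 - n^2 - 4*n + 4) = (n - 2)*(n - 1)*(n^2 + n - 2) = (n - 2)*(n - 1)*(n + 2)*(n - 1)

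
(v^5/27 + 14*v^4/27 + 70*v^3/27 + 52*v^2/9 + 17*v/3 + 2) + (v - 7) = v^5/27 + 14*v^4/27 + 70*v^3/27 + 52*v^2/9 + 20*v/3 - 5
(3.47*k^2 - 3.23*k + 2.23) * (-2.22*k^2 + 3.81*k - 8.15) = -7.7034*k^4 + 20.3913*k^3 - 45.5374*k^2 + 34.8208*k - 18.1745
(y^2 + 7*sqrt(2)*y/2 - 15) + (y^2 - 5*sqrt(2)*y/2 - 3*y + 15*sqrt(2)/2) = 2*y^2 - 3*y + sqrt(2)*y - 15 + 15*sqrt(2)/2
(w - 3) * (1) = w - 3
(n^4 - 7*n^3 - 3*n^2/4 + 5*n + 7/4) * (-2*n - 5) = -2*n^5 + 9*n^4 + 73*n^3/2 - 25*n^2/4 - 57*n/2 - 35/4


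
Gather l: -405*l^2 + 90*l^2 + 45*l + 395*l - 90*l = -315*l^2 + 350*l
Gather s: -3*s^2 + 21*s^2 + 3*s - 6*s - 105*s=18*s^2 - 108*s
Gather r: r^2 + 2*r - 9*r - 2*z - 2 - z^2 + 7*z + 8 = r^2 - 7*r - z^2 + 5*z + 6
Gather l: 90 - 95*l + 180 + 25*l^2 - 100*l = 25*l^2 - 195*l + 270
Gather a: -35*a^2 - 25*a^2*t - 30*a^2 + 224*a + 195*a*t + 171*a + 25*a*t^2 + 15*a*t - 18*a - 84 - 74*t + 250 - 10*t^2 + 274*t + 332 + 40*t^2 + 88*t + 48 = a^2*(-25*t - 65) + a*(25*t^2 + 210*t + 377) + 30*t^2 + 288*t + 546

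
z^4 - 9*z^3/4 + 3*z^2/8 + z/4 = z*(z - 2)*(z - 1/2)*(z + 1/4)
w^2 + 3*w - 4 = (w - 1)*(w + 4)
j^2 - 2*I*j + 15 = (j - 5*I)*(j + 3*I)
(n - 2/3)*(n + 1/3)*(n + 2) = n^3 + 5*n^2/3 - 8*n/9 - 4/9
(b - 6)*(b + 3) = b^2 - 3*b - 18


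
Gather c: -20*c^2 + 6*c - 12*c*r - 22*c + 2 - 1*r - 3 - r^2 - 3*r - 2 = -20*c^2 + c*(-12*r - 16) - r^2 - 4*r - 3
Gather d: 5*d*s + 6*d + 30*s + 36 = d*(5*s + 6) + 30*s + 36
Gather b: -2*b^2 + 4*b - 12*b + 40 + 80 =-2*b^2 - 8*b + 120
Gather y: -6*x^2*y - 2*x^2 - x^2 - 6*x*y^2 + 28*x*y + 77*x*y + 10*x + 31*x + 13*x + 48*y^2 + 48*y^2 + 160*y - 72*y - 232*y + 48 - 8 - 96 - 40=-3*x^2 + 54*x + y^2*(96 - 6*x) + y*(-6*x^2 + 105*x - 144) - 96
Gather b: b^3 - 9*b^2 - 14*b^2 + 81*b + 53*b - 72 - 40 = b^3 - 23*b^2 + 134*b - 112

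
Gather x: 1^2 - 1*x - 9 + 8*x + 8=7*x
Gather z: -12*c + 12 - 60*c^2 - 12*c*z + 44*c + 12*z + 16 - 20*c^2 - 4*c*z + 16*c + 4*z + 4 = -80*c^2 + 48*c + z*(16 - 16*c) + 32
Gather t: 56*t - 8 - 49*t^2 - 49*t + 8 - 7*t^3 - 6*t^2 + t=-7*t^3 - 55*t^2 + 8*t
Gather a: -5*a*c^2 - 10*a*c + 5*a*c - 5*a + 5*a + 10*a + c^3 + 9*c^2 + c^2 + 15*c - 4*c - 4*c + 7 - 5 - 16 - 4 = a*(-5*c^2 - 5*c + 10) + c^3 + 10*c^2 + 7*c - 18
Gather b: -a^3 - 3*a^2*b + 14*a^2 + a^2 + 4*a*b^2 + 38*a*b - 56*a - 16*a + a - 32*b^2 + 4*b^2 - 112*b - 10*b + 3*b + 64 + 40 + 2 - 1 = -a^3 + 15*a^2 - 71*a + b^2*(4*a - 28) + b*(-3*a^2 + 38*a - 119) + 105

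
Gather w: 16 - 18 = -2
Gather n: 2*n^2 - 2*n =2*n^2 - 2*n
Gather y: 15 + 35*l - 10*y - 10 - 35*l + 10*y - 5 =0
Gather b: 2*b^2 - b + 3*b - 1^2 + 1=2*b^2 + 2*b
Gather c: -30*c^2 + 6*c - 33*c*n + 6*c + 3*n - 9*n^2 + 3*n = -30*c^2 + c*(12 - 33*n) - 9*n^2 + 6*n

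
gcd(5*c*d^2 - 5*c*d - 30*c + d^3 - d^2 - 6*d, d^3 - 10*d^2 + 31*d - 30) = d - 3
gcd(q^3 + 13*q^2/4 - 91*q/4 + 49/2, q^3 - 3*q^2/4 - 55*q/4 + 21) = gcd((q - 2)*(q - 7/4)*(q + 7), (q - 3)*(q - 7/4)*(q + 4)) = q - 7/4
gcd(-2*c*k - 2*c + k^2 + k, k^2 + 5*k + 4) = k + 1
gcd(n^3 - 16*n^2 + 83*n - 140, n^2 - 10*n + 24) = n - 4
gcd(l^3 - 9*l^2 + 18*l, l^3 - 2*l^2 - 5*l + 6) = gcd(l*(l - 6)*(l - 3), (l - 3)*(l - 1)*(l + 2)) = l - 3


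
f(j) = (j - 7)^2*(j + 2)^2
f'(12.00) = 2660.00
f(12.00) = 4900.00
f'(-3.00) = -220.00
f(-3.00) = 100.00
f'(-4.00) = -572.00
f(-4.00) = 484.00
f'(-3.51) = -381.52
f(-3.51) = 251.86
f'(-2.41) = -75.77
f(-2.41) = 14.88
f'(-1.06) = 107.89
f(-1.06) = 57.40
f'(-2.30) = -53.57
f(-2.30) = 7.78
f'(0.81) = 117.58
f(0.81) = 302.55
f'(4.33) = -123.72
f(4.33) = 285.65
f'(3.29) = -62.02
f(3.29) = 385.18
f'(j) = (j - 7)^2*(2*j + 4) + (j + 2)^2*(2*j - 14)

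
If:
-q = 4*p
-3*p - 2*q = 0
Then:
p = 0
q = 0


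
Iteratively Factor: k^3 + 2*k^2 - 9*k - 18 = (k - 3)*(k^2 + 5*k + 6) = (k - 3)*(k + 3)*(k + 2)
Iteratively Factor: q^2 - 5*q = (q)*(q - 5)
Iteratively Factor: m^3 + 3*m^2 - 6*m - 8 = (m - 2)*(m^2 + 5*m + 4) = (m - 2)*(m + 1)*(m + 4)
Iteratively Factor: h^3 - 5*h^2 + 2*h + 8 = (h - 4)*(h^2 - h - 2) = (h - 4)*(h - 2)*(h + 1)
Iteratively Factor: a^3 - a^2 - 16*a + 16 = (a - 1)*(a^2 - 16) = (a - 1)*(a + 4)*(a - 4)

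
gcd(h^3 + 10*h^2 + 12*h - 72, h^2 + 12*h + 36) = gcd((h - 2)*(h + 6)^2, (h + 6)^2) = h^2 + 12*h + 36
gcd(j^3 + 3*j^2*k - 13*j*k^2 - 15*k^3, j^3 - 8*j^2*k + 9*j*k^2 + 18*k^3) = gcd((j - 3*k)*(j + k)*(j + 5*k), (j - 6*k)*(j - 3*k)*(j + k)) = j^2 - 2*j*k - 3*k^2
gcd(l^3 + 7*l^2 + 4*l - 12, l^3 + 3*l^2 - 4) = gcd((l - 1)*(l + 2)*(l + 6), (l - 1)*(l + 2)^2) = l^2 + l - 2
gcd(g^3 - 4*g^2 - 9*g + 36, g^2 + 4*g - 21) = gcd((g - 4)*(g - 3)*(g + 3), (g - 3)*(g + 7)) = g - 3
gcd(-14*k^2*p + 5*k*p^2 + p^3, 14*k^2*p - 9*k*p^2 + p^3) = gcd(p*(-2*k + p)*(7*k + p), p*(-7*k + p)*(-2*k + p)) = -2*k*p + p^2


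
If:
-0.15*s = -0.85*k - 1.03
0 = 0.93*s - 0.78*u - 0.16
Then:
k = 0.148007590132827*u - 1.18140417457306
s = 0.838709677419355*u + 0.172043010752688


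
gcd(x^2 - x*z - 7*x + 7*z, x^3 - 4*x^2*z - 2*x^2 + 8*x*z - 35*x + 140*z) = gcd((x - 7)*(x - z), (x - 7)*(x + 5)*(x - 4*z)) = x - 7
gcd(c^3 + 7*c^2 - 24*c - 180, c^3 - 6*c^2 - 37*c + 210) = c^2 + c - 30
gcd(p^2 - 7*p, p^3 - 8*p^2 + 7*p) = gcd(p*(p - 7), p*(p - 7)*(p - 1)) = p^2 - 7*p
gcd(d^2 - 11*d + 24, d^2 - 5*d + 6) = d - 3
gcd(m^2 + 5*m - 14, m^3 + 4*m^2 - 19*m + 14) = m^2 + 5*m - 14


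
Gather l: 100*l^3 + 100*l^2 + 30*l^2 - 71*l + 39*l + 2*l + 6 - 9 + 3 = 100*l^3 + 130*l^2 - 30*l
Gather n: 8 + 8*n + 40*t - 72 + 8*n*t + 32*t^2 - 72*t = n*(8*t + 8) + 32*t^2 - 32*t - 64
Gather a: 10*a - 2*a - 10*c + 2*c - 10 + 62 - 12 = 8*a - 8*c + 40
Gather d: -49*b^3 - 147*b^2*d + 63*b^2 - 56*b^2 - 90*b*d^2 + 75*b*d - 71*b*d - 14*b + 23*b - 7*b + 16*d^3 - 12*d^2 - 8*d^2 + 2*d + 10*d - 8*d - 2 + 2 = -49*b^3 + 7*b^2 + 2*b + 16*d^3 + d^2*(-90*b - 20) + d*(-147*b^2 + 4*b + 4)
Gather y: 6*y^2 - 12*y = 6*y^2 - 12*y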